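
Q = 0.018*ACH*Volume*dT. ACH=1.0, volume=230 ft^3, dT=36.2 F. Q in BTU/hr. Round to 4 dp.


Q = 0.018 * 1.0 * 230 * 36.2 = 149.8680 BTU/hr

149.8680 BTU/hr


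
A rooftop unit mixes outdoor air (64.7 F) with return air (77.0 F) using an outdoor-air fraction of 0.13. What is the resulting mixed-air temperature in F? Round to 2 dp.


T_mix = 0.13*64.7 + 0.87*77.0 = 75.40 F

75.40 F


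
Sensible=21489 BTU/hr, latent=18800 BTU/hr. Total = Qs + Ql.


Qt = 21489 + 18800 = 40289 BTU/hr

40289 BTU/hr


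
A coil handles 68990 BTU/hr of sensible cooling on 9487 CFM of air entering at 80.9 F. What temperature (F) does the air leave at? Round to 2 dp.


dT = 68990/(1.08*9487) = 6.7334
T_leave = 80.9 - 6.7334 = 74.17 F

74.17 F


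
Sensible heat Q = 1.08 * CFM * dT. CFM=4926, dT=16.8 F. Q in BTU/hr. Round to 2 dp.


Q = 1.08 * 4926 * 16.8 = 89377.34 BTU/hr

89377.34 BTU/hr


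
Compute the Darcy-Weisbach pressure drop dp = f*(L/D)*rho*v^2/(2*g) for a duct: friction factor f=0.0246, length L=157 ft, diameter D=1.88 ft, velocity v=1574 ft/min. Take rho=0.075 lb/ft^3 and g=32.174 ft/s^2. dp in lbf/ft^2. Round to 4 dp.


v_fps = 1574/60 = 26.2333 ft/s
dp = 0.0246*(157/1.88)*0.075*26.2333^2/(2*32.174) = 1.6478 lbf/ft^2

1.6478 lbf/ft^2


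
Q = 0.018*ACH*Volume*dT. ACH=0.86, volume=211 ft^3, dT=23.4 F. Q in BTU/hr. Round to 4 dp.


Q = 0.018 * 0.86 * 211 * 23.4 = 76.4310 BTU/hr

76.4310 BTU/hr


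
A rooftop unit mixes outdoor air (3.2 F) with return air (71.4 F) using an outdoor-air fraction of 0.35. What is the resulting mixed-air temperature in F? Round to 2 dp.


T_mix = 0.35*3.2 + 0.65*71.4 = 47.53 F

47.53 F


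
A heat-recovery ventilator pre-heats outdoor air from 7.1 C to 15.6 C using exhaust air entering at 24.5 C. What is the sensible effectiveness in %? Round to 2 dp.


eff = (15.6-7.1)/(24.5-7.1)*100 = 48.85 %

48.85 %


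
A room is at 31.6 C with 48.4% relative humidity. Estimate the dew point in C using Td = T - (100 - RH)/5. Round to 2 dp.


Td = 31.6 - (100-48.4)/5 = 21.28 C

21.28 C


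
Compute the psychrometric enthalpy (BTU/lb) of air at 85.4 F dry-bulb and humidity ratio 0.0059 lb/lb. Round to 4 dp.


h = 0.24*85.4 + 0.0059*(1061+0.444*85.4) = 26.9796 BTU/lb

26.9796 BTU/lb


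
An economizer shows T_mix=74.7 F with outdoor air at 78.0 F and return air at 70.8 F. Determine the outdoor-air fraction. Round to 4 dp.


frac = (74.7 - 70.8) / (78.0 - 70.8) = 0.5417

0.5417


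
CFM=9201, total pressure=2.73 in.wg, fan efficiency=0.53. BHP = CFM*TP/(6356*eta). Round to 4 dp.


BHP = 9201 * 2.73 / (6356 * 0.53) = 7.4565 hp

7.4565 hp


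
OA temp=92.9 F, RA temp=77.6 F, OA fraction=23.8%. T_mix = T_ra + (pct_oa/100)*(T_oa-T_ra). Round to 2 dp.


T_mix = 77.6 + (23.8/100)*(92.9-77.6) = 81.24 F

81.24 F


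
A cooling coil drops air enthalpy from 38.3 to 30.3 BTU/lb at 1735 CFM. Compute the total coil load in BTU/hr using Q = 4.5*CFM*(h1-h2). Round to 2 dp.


Q = 4.5 * 1735 * (38.3 - 30.3) = 62460.00 BTU/hr

62460.00 BTU/hr


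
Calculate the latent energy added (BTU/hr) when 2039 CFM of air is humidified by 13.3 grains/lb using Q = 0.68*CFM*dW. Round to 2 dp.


Q = 0.68 * 2039 * 13.3 = 18440.72 BTU/hr

18440.72 BTU/hr


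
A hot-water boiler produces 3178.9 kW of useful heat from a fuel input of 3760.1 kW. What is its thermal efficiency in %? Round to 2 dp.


eta = (3178.9/3760.1)*100 = 84.54 %

84.54 %


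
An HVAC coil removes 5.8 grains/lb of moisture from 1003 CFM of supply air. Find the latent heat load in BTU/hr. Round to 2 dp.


Q = 0.68 * 1003 * 5.8 = 3955.83 BTU/hr

3955.83 BTU/hr


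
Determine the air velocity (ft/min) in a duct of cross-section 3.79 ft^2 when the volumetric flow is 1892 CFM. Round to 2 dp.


V = 1892 / 3.79 = 499.21 ft/min

499.21 ft/min


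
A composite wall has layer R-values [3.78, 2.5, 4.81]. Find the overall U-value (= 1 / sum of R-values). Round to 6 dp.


R_total = 3.78 + 2.5 + 4.81 = 11.09
U = 1/11.09 = 0.090171

0.090171


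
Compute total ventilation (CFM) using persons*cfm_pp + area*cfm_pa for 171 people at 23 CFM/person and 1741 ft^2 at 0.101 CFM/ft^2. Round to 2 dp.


Total = 171*23 + 1741*0.101 = 4108.84 CFM

4108.84 CFM


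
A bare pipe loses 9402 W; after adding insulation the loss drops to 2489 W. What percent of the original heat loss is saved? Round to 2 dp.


Savings = ((9402-2489)/9402)*100 = 73.53 %

73.53 %


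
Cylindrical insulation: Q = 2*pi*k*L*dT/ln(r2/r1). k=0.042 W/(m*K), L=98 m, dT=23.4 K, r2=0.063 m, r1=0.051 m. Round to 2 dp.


Q = 2*pi*0.042*98*23.4/ln(0.063/0.051) = 2863.87 W

2863.87 W


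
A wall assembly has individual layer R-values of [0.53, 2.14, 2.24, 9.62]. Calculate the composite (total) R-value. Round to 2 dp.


R_total = 0.53 + 2.14 + 2.24 + 9.62 = 14.53

14.53


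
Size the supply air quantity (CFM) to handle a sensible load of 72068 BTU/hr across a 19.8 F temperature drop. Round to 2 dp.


CFM = 72068 / (1.08 * 19.8) = 3370.18

3370.18 CFM


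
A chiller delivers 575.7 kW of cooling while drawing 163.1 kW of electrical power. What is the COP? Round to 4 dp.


COP = 575.7 / 163.1 = 3.5297

3.5297


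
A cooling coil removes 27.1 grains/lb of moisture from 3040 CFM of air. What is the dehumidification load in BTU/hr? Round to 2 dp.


Q = 0.68 * 3040 * 27.1 = 56021.12 BTU/hr

56021.12 BTU/hr


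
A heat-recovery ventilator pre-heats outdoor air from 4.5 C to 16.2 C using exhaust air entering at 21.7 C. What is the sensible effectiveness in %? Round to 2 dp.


eff = (16.2-4.5)/(21.7-4.5)*100 = 68.02 %

68.02 %


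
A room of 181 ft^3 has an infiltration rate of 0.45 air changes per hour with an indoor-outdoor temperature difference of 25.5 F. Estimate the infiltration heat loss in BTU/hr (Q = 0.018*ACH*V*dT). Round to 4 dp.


Q = 0.018 * 0.45 * 181 * 25.5 = 37.3856 BTU/hr

37.3856 BTU/hr


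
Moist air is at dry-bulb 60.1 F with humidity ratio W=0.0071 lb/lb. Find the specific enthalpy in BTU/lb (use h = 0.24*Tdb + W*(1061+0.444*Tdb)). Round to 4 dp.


h = 0.24*60.1 + 0.0071*(1061+0.444*60.1) = 22.1466 BTU/lb

22.1466 BTU/lb


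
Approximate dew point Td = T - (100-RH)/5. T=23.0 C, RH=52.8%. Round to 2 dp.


Td = 23.0 - (100-52.8)/5 = 13.56 C

13.56 C


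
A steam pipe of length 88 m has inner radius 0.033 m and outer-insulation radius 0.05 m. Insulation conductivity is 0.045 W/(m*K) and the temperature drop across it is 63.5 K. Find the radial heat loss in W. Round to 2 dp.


Q = 2*pi*0.045*88*63.5/ln(0.05/0.033) = 3802.43 W

3802.43 W


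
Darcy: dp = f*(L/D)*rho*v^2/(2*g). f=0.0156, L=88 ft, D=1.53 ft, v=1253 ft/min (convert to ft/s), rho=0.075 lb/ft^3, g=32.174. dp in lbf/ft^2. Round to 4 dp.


v_fps = 1253/60 = 20.8833 ft/s
dp = 0.0156*(88/1.53)*0.075*20.8833^2/(2*32.174) = 0.4561 lbf/ft^2

0.4561 lbf/ft^2


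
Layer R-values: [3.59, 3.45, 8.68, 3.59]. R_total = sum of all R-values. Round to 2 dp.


R_total = 3.59 + 3.45 + 8.68 + 3.59 = 19.31

19.31


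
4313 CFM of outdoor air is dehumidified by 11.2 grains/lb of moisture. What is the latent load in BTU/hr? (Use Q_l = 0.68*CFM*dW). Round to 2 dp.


Q = 0.68 * 4313 * 11.2 = 32847.81 BTU/hr

32847.81 BTU/hr


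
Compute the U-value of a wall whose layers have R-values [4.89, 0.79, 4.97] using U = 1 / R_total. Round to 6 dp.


R_total = 4.89 + 0.79 + 4.97 = 10.65
U = 1/10.65 = 0.093897

0.093897


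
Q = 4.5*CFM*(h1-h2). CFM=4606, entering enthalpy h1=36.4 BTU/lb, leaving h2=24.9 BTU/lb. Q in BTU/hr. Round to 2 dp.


Q = 4.5 * 4606 * (36.4 - 24.9) = 238360.50 BTU/hr

238360.50 BTU/hr


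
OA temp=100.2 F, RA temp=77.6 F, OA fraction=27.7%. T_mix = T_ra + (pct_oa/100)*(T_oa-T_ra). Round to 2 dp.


T_mix = 77.6 + (27.7/100)*(100.2-77.6) = 83.86 F

83.86 F


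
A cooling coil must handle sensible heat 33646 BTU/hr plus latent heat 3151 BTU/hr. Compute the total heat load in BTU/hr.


Qt = 33646 + 3151 = 36797 BTU/hr

36797 BTU/hr


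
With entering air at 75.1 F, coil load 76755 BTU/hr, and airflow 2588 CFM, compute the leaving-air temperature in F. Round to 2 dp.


dT = 76755/(1.08*2588) = 27.4611
T_leave = 75.1 - 27.4611 = 47.64 F

47.64 F


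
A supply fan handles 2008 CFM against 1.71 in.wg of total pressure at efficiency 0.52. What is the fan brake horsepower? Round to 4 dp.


BHP = 2008 * 1.71 / (6356 * 0.52) = 1.0389 hp

1.0389 hp


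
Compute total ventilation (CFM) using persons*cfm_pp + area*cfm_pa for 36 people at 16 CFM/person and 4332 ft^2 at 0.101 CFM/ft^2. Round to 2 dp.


Total = 36*16 + 4332*0.101 = 1013.53 CFM

1013.53 CFM


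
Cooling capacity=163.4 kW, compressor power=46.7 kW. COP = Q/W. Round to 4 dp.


COP = 163.4 / 46.7 = 3.4989

3.4989


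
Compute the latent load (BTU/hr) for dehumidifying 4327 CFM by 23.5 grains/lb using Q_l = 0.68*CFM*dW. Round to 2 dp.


Q = 0.68 * 4327 * 23.5 = 69145.46 BTU/hr

69145.46 BTU/hr


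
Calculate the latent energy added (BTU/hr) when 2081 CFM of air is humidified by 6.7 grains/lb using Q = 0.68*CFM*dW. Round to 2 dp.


Q = 0.68 * 2081 * 6.7 = 9481.04 BTU/hr

9481.04 BTU/hr


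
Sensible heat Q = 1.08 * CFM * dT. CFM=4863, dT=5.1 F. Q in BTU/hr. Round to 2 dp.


Q = 1.08 * 4863 * 5.1 = 26785.40 BTU/hr

26785.40 BTU/hr


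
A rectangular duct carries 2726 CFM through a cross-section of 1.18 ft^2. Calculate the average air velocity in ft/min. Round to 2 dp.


V = 2726 / 1.18 = 2310.17 ft/min

2310.17 ft/min


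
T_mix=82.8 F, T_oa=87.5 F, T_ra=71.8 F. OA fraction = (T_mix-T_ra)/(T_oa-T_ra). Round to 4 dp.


frac = (82.8 - 71.8) / (87.5 - 71.8) = 0.7006

0.7006


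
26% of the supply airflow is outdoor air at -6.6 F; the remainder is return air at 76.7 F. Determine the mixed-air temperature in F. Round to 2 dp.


T_mix = 0.26*(-6.6) + 0.74*76.7 = 55.04 F

55.04 F


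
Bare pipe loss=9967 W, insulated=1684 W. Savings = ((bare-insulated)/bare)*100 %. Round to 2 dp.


Savings = ((9967-1684)/9967)*100 = 83.10 %

83.10 %


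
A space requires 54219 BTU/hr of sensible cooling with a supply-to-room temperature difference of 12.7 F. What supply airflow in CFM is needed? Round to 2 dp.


CFM = 54219 / (1.08 * 12.7) = 3952.97

3952.97 CFM


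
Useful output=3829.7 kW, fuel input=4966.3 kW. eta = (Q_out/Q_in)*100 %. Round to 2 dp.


eta = (3829.7/4966.3)*100 = 77.11 %

77.11 %


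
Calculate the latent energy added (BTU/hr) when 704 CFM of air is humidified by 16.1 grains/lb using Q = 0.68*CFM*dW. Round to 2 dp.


Q = 0.68 * 704 * 16.1 = 7707.39 BTU/hr

7707.39 BTU/hr


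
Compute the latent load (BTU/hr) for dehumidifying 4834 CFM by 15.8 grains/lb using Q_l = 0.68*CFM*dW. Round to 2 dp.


Q = 0.68 * 4834 * 15.8 = 51936.50 BTU/hr

51936.50 BTU/hr


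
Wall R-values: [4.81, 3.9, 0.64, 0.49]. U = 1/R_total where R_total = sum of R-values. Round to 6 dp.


R_total = 4.81 + 3.9 + 0.64 + 0.49 = 9.84
U = 1/9.84 = 0.101626

0.101626


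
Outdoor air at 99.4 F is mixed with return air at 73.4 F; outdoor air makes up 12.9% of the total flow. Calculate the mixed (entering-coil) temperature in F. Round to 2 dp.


T_mix = 73.4 + (12.9/100)*(99.4-73.4) = 76.75 F

76.75 F


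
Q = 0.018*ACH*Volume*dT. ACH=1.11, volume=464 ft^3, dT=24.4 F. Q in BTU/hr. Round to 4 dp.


Q = 0.018 * 1.11 * 464 * 24.4 = 226.2056 BTU/hr

226.2056 BTU/hr


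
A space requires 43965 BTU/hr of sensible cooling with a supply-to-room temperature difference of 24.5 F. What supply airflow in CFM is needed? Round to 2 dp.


CFM = 43965 / (1.08 * 24.5) = 1661.56

1661.56 CFM


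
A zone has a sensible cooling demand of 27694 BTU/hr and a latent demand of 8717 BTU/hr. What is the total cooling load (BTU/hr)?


Qt = 27694 + 8717 = 36411 BTU/hr

36411 BTU/hr


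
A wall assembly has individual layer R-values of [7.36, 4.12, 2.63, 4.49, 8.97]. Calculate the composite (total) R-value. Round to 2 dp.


R_total = 7.36 + 4.12 + 2.63 + 4.49 + 8.97 = 27.57

27.57


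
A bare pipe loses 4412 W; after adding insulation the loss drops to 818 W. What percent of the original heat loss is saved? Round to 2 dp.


Savings = ((4412-818)/4412)*100 = 81.46 %

81.46 %


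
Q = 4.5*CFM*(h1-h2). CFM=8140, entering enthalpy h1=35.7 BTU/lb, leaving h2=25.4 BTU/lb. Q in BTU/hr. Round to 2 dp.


Q = 4.5 * 8140 * (35.7 - 25.4) = 377289.00 BTU/hr

377289.00 BTU/hr


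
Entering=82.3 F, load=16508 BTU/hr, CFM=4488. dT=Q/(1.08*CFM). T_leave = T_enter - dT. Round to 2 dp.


dT = 16508/(1.08*4488) = 3.4058
T_leave = 82.3 - 3.4058 = 78.89 F

78.89 F


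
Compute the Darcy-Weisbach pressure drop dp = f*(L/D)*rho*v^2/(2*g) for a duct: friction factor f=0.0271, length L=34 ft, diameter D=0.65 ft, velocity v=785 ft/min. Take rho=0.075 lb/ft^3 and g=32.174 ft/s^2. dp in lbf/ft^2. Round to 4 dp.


v_fps = 785/60 = 13.0833 ft/s
dp = 0.0271*(34/0.65)*0.075*13.0833^2/(2*32.174) = 0.2828 lbf/ft^2

0.2828 lbf/ft^2


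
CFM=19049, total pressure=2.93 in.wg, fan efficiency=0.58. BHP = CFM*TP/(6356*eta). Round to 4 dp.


BHP = 19049 * 2.93 / (6356 * 0.58) = 15.1401 hp

15.1401 hp


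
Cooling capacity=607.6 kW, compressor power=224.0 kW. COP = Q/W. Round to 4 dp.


COP = 607.6 / 224.0 = 2.7125

2.7125


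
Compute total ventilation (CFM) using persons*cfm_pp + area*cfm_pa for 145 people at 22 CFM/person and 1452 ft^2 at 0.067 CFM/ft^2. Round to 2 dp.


Total = 145*22 + 1452*0.067 = 3287.28 CFM

3287.28 CFM


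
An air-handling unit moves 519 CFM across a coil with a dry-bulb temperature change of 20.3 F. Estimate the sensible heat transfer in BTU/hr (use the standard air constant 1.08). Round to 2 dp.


Q = 1.08 * 519 * 20.3 = 11378.56 BTU/hr

11378.56 BTU/hr


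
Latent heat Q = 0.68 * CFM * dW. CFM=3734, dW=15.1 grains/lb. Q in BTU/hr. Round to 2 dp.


Q = 0.68 * 3734 * 15.1 = 38340.71 BTU/hr

38340.71 BTU/hr


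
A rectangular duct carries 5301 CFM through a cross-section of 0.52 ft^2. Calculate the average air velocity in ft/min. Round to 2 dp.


V = 5301 / 0.52 = 10194.23 ft/min

10194.23 ft/min


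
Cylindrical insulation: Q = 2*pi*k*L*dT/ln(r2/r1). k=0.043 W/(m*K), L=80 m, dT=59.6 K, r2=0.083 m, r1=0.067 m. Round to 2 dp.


Q = 2*pi*0.043*80*59.6/ln(0.083/0.067) = 6015.48 W

6015.48 W


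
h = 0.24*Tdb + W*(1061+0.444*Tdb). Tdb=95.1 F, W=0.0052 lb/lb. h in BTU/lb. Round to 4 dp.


h = 0.24*95.1 + 0.0052*(1061+0.444*95.1) = 28.5608 BTU/lb

28.5608 BTU/lb


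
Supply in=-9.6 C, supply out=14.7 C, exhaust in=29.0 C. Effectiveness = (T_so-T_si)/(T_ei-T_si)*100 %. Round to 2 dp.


eff = (14.7-(-9.6))/(29.0-(-9.6))*100 = 62.95 %

62.95 %


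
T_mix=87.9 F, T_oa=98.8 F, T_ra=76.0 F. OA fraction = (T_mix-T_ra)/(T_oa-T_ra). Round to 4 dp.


frac = (87.9 - 76.0) / (98.8 - 76.0) = 0.5219

0.5219


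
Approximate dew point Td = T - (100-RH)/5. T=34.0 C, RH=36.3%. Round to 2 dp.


Td = 34.0 - (100-36.3)/5 = 21.26 C

21.26 C


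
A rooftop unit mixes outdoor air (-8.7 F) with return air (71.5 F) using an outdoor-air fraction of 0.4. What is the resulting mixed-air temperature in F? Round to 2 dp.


T_mix = 0.4*(-8.7) + 0.6*71.5 = 39.42 F

39.42 F


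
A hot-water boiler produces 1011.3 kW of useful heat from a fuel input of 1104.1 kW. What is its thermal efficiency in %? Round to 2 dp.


eta = (1011.3/1104.1)*100 = 91.59 %

91.59 %


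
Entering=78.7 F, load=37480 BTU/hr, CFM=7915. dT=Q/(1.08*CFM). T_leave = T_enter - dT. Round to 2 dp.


dT = 37480/(1.08*7915) = 4.3845
T_leave = 78.7 - 4.3845 = 74.32 F

74.32 F


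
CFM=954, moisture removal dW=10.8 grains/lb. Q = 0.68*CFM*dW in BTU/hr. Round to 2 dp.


Q = 0.68 * 954 * 10.8 = 7006.18 BTU/hr

7006.18 BTU/hr


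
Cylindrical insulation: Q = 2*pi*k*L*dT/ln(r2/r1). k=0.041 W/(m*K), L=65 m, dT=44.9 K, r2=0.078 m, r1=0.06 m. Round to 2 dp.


Q = 2*pi*0.041*65*44.9/ln(0.078/0.06) = 2865.62 W

2865.62 W


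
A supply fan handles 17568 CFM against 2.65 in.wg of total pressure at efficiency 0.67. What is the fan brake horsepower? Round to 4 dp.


BHP = 17568 * 2.65 / (6356 * 0.67) = 10.9322 hp

10.9322 hp


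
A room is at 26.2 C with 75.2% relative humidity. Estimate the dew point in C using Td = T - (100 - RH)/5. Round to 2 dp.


Td = 26.2 - (100-75.2)/5 = 21.24 C

21.24 C


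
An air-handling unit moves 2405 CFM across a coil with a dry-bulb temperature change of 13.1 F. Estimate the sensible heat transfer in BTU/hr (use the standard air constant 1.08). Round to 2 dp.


Q = 1.08 * 2405 * 13.1 = 34025.94 BTU/hr

34025.94 BTU/hr


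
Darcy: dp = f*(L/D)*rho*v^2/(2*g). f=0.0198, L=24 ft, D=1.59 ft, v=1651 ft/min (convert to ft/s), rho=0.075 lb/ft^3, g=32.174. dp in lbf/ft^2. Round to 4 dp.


v_fps = 1651/60 = 27.5167 ft/s
dp = 0.0198*(24/1.59)*0.075*27.5167^2/(2*32.174) = 0.2638 lbf/ft^2

0.2638 lbf/ft^2


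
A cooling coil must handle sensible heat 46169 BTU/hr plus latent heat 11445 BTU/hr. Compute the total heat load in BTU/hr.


Qt = 46169 + 11445 = 57614 BTU/hr

57614 BTU/hr


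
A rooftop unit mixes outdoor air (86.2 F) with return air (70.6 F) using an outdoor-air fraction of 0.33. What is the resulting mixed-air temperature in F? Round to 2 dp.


T_mix = 0.33*86.2 + 0.67*70.6 = 75.75 F

75.75 F


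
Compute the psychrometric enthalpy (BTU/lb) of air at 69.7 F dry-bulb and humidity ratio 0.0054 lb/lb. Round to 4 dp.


h = 0.24*69.7 + 0.0054*(1061+0.444*69.7) = 22.6245 BTU/lb

22.6245 BTU/lb


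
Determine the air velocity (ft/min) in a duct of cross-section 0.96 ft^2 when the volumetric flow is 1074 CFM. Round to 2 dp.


V = 1074 / 0.96 = 1118.75 ft/min

1118.75 ft/min


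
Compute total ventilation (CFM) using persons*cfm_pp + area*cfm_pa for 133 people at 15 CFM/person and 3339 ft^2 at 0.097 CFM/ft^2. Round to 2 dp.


Total = 133*15 + 3339*0.097 = 2318.88 CFM

2318.88 CFM


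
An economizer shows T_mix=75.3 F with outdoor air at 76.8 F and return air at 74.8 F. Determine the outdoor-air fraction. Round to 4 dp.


frac = (75.3 - 74.8) / (76.8 - 74.8) = 0.2500

0.2500


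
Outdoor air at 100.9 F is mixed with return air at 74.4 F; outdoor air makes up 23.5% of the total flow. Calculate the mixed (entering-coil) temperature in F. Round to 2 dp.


T_mix = 74.4 + (23.5/100)*(100.9-74.4) = 80.63 F

80.63 F


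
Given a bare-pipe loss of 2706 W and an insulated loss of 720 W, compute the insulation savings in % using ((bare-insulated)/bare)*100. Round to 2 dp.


Savings = ((2706-720)/2706)*100 = 73.39 %

73.39 %


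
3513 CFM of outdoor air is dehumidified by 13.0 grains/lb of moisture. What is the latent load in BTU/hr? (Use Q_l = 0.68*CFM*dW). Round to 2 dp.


Q = 0.68 * 3513 * 13.0 = 31054.92 BTU/hr

31054.92 BTU/hr


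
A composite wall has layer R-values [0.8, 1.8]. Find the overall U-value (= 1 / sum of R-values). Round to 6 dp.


R_total = 0.8 + 1.8 = 2.60
U = 1/2.60 = 0.384615

0.384615


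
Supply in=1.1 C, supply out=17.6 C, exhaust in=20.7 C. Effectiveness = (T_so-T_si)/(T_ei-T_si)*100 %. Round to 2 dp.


eff = (17.6-1.1)/(20.7-1.1)*100 = 84.18 %

84.18 %


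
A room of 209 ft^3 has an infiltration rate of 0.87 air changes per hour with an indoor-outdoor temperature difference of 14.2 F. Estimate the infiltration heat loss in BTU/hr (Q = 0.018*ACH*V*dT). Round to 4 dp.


Q = 0.018 * 0.87 * 209 * 14.2 = 46.4757 BTU/hr

46.4757 BTU/hr


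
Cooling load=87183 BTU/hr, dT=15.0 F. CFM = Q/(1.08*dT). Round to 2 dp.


CFM = 87183 / (1.08 * 15.0) = 5381.67

5381.67 CFM


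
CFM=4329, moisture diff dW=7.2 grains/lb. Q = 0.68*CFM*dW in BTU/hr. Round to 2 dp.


Q = 0.68 * 4329 * 7.2 = 21194.78 BTU/hr

21194.78 BTU/hr


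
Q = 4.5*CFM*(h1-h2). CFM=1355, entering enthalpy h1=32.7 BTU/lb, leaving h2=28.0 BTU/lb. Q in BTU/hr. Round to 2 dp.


Q = 4.5 * 1355 * (32.7 - 28.0) = 28658.25 BTU/hr

28658.25 BTU/hr


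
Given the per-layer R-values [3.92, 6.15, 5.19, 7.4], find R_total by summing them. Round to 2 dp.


R_total = 3.92 + 6.15 + 5.19 + 7.4 = 22.66

22.66


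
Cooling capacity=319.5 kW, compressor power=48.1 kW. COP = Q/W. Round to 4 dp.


COP = 319.5 / 48.1 = 6.6424

6.6424


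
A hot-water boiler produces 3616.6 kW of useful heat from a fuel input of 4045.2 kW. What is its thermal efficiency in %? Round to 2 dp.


eta = (3616.6/4045.2)*100 = 89.40 %

89.40 %


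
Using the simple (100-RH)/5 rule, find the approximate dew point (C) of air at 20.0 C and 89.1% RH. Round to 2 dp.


Td = 20.0 - (100-89.1)/5 = 17.82 C

17.82 C


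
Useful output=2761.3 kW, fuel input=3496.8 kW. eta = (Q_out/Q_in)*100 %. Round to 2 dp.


eta = (2761.3/3496.8)*100 = 78.97 %

78.97 %


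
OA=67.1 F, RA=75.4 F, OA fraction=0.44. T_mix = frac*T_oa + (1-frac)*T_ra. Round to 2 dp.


T_mix = 0.44*67.1 + 0.56*75.4 = 71.75 F

71.75 F


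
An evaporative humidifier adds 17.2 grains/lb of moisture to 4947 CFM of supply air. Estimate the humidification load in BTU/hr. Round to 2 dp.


Q = 0.68 * 4947 * 17.2 = 57860.11 BTU/hr

57860.11 BTU/hr


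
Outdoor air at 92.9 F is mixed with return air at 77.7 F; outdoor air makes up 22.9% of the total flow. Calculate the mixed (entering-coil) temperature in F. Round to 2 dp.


T_mix = 77.7 + (22.9/100)*(92.9-77.7) = 81.18 F

81.18 F


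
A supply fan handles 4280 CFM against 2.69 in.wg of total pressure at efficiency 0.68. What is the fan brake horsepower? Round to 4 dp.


BHP = 4280 * 2.69 / (6356 * 0.68) = 2.6638 hp

2.6638 hp


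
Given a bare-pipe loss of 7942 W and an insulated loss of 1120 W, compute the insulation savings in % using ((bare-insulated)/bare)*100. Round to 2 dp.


Savings = ((7942-1120)/7942)*100 = 85.90 %

85.90 %


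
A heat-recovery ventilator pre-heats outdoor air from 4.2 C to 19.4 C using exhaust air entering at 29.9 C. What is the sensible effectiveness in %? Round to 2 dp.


eff = (19.4-4.2)/(29.9-4.2)*100 = 59.14 %

59.14 %


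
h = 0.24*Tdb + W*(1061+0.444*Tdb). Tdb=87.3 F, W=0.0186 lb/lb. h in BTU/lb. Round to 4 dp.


h = 0.24*87.3 + 0.0186*(1061+0.444*87.3) = 41.4076 BTU/lb

41.4076 BTU/lb


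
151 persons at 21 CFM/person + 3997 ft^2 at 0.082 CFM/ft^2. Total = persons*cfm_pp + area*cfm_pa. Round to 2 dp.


Total = 151*21 + 3997*0.082 = 3498.75 CFM

3498.75 CFM


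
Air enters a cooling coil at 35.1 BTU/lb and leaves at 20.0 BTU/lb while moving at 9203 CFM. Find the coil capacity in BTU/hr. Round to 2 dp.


Q = 4.5 * 9203 * (35.1 - 20.0) = 625343.85 BTU/hr

625343.85 BTU/hr


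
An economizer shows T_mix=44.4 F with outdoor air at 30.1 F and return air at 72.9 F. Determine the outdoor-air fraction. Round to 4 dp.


frac = (44.4 - 72.9) / (30.1 - 72.9) = 0.6659

0.6659


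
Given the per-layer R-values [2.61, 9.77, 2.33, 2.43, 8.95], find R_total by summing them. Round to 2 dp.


R_total = 2.61 + 9.77 + 2.33 + 2.43 + 8.95 = 26.09

26.09


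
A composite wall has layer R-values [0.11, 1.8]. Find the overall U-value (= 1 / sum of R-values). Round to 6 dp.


R_total = 0.11 + 1.8 = 1.91
U = 1/1.91 = 0.523560

0.523560


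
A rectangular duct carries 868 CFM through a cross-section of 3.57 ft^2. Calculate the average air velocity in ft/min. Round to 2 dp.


V = 868 / 3.57 = 243.14 ft/min

243.14 ft/min


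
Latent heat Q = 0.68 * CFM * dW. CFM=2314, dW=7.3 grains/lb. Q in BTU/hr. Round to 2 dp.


Q = 0.68 * 2314 * 7.3 = 11486.70 BTU/hr

11486.70 BTU/hr


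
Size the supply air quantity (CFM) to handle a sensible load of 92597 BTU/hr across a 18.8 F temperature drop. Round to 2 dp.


CFM = 92597 / (1.08 * 18.8) = 4560.53

4560.53 CFM


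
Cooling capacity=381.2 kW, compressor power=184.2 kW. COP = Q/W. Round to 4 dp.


COP = 381.2 / 184.2 = 2.0695

2.0695


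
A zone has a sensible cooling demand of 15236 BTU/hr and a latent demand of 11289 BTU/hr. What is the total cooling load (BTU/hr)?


Qt = 15236 + 11289 = 26525 BTU/hr

26525 BTU/hr


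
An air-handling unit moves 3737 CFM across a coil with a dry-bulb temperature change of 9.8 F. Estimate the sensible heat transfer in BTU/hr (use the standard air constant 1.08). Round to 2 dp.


Q = 1.08 * 3737 * 9.8 = 39552.41 BTU/hr

39552.41 BTU/hr


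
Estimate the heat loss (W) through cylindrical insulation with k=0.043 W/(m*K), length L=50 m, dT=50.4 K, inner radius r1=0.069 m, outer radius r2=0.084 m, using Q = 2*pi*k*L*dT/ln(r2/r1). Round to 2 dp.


Q = 2*pi*0.043*50*50.4/ln(0.084/0.069) = 3461.16 W

3461.16 W


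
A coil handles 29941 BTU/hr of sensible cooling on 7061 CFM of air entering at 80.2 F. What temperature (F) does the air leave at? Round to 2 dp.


dT = 29941/(1.08*7061) = 3.9262
T_leave = 80.2 - 3.9262 = 76.27 F

76.27 F


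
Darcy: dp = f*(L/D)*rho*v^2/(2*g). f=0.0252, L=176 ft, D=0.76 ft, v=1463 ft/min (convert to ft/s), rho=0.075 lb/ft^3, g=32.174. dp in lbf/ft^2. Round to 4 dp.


v_fps = 1463/60 = 24.3833 ft/s
dp = 0.0252*(176/0.76)*0.075*24.3833^2/(2*32.174) = 4.0440 lbf/ft^2

4.0440 lbf/ft^2


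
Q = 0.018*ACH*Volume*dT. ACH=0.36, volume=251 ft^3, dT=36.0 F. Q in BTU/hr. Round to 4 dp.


Q = 0.018 * 0.36 * 251 * 36.0 = 58.5533 BTU/hr

58.5533 BTU/hr


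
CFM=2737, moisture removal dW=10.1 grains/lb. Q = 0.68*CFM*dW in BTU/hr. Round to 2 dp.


Q = 0.68 * 2737 * 10.1 = 18797.72 BTU/hr

18797.72 BTU/hr


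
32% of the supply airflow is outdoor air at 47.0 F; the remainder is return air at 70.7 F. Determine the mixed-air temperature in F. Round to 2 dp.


T_mix = 0.32*47.0 + 0.68*70.7 = 63.12 F

63.12 F


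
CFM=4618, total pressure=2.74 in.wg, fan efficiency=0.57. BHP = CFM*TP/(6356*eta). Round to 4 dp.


BHP = 4618 * 2.74 / (6356 * 0.57) = 3.4926 hp

3.4926 hp


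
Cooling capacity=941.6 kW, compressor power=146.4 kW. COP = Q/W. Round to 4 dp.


COP = 941.6 / 146.4 = 6.4317

6.4317


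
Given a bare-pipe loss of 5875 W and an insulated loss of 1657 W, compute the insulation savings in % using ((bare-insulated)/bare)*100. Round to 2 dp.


Savings = ((5875-1657)/5875)*100 = 71.80 %

71.80 %


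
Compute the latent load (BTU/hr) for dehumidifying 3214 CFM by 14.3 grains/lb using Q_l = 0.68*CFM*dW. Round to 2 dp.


Q = 0.68 * 3214 * 14.3 = 31252.94 BTU/hr

31252.94 BTU/hr


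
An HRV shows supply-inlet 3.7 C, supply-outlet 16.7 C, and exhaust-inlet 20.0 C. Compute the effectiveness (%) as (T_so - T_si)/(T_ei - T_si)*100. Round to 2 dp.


eff = (16.7-3.7)/(20.0-3.7)*100 = 79.75 %

79.75 %


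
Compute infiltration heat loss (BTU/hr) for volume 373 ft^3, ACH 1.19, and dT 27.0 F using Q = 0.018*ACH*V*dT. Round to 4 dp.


Q = 0.018 * 1.19 * 373 * 27.0 = 215.7208 BTU/hr

215.7208 BTU/hr


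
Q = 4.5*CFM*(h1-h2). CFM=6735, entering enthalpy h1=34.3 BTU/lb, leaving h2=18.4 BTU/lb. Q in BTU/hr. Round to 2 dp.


Q = 4.5 * 6735 * (34.3 - 18.4) = 481889.25 BTU/hr

481889.25 BTU/hr


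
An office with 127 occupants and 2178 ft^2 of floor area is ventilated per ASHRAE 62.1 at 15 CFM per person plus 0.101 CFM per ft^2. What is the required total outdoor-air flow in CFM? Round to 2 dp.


Total = 127*15 + 2178*0.101 = 2124.98 CFM

2124.98 CFM


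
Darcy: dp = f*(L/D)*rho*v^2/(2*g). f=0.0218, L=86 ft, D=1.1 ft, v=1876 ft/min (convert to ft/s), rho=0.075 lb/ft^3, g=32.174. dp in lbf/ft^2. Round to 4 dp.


v_fps = 1876/60 = 31.2667 ft/s
dp = 0.0218*(86/1.1)*0.075*31.2667^2/(2*32.174) = 1.9420 lbf/ft^2

1.9420 lbf/ft^2


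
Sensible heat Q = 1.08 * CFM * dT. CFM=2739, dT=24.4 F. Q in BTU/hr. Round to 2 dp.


Q = 1.08 * 2739 * 24.4 = 72178.13 BTU/hr

72178.13 BTU/hr


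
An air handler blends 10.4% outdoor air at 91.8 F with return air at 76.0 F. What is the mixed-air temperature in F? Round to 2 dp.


T_mix = 76.0 + (10.4/100)*(91.8-76.0) = 77.64 F

77.64 F


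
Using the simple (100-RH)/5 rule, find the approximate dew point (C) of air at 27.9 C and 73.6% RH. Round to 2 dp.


Td = 27.9 - (100-73.6)/5 = 22.62 C

22.62 C


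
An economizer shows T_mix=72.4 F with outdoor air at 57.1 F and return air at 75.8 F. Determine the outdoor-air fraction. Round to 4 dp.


frac = (72.4 - 75.8) / (57.1 - 75.8) = 0.1818

0.1818


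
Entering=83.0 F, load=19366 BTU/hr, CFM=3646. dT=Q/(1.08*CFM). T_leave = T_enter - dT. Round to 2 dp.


dT = 19366/(1.08*3646) = 4.9181
T_leave = 83.0 - 4.9181 = 78.08 F

78.08 F


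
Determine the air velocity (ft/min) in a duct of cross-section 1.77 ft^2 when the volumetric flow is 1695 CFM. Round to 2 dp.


V = 1695 / 1.77 = 957.63 ft/min

957.63 ft/min


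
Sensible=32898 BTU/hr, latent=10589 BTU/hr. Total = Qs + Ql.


Qt = 32898 + 10589 = 43487 BTU/hr

43487 BTU/hr


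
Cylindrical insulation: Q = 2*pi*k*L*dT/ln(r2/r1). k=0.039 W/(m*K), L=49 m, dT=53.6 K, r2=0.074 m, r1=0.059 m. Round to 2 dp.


Q = 2*pi*0.039*49*53.6/ln(0.074/0.059) = 2841.08 W

2841.08 W


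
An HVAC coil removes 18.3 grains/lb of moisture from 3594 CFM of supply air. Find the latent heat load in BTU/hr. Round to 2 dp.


Q = 0.68 * 3594 * 18.3 = 44723.74 BTU/hr

44723.74 BTU/hr


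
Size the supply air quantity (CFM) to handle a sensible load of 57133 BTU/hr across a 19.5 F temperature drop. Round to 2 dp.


CFM = 57133 / (1.08 * 19.5) = 2712.87

2712.87 CFM


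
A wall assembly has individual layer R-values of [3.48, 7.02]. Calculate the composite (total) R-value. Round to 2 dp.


R_total = 3.48 + 7.02 = 10.50

10.50


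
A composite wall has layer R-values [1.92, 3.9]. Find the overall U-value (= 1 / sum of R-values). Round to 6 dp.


R_total = 1.92 + 3.9 = 5.82
U = 1/5.82 = 0.171821

0.171821


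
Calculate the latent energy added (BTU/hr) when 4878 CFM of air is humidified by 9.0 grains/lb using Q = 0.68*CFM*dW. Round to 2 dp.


Q = 0.68 * 4878 * 9.0 = 29853.36 BTU/hr

29853.36 BTU/hr


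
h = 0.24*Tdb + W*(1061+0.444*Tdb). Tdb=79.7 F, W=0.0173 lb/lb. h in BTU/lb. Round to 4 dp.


h = 0.24*79.7 + 0.0173*(1061+0.444*79.7) = 38.0955 BTU/lb

38.0955 BTU/lb


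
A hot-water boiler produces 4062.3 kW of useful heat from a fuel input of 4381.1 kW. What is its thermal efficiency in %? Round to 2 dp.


eta = (4062.3/4381.1)*100 = 92.72 %

92.72 %


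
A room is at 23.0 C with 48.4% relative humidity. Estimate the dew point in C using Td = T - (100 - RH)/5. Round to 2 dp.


Td = 23.0 - (100-48.4)/5 = 12.68 C

12.68 C


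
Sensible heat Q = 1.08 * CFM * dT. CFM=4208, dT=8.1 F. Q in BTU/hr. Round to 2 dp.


Q = 1.08 * 4208 * 8.1 = 36811.58 BTU/hr

36811.58 BTU/hr


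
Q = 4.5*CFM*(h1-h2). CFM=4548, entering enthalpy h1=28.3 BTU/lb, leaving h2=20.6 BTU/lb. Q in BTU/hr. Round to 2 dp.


Q = 4.5 * 4548 * (28.3 - 20.6) = 157588.20 BTU/hr

157588.20 BTU/hr


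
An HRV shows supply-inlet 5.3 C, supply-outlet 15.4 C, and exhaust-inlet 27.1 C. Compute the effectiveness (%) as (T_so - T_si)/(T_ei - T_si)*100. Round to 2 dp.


eff = (15.4-5.3)/(27.1-5.3)*100 = 46.33 %

46.33 %


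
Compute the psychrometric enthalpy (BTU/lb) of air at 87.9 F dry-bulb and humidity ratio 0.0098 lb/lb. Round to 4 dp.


h = 0.24*87.9 + 0.0098*(1061+0.444*87.9) = 31.8763 BTU/lb

31.8763 BTU/lb


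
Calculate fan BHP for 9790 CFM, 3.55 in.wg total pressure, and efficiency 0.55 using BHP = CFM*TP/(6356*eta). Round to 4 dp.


BHP = 9790 * 3.55 / (6356 * 0.55) = 9.9418 hp

9.9418 hp


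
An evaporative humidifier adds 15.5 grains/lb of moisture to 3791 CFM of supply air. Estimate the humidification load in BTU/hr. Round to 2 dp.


Q = 0.68 * 3791 * 15.5 = 39957.14 BTU/hr

39957.14 BTU/hr


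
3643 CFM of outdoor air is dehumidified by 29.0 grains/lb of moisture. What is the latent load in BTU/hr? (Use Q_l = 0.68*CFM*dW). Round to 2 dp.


Q = 0.68 * 3643 * 29.0 = 71839.96 BTU/hr

71839.96 BTU/hr


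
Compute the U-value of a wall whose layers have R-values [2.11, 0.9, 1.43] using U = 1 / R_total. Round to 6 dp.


R_total = 2.11 + 0.9 + 1.43 = 4.44
U = 1/4.44 = 0.225225

0.225225


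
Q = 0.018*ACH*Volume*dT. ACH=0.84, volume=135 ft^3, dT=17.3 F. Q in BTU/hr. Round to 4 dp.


Q = 0.018 * 0.84 * 135 * 17.3 = 35.3128 BTU/hr

35.3128 BTU/hr


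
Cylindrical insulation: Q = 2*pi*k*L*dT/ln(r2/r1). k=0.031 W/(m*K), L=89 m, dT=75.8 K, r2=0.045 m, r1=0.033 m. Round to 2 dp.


Q = 2*pi*0.031*89*75.8/ln(0.045/0.033) = 4236.65 W

4236.65 W


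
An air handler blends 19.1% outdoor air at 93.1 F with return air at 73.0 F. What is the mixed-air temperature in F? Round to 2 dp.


T_mix = 73.0 + (19.1/100)*(93.1-73.0) = 76.84 F

76.84 F


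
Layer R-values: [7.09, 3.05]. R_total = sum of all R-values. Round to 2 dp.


R_total = 7.09 + 3.05 = 10.14

10.14


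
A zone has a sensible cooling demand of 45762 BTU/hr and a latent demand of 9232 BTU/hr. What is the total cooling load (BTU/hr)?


Qt = 45762 + 9232 = 54994 BTU/hr

54994 BTU/hr


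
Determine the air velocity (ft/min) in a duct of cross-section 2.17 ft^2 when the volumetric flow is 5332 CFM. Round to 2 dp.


V = 5332 / 2.17 = 2457.14 ft/min

2457.14 ft/min


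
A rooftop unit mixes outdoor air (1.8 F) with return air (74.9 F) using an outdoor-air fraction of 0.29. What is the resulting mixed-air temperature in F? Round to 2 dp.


T_mix = 0.29*1.8 + 0.71*74.9 = 53.70 F

53.70 F


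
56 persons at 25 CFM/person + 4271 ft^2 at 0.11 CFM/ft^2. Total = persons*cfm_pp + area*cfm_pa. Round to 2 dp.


Total = 56*25 + 4271*0.11 = 1869.81 CFM

1869.81 CFM


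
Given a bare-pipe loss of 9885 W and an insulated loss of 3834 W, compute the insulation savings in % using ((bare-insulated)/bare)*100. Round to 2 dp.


Savings = ((9885-3834)/9885)*100 = 61.21 %

61.21 %


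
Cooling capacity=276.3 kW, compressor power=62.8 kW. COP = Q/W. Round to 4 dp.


COP = 276.3 / 62.8 = 4.3997

4.3997


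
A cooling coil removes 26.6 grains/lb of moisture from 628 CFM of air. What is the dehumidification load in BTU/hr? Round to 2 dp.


Q = 0.68 * 628 * 26.6 = 11359.26 BTU/hr

11359.26 BTU/hr


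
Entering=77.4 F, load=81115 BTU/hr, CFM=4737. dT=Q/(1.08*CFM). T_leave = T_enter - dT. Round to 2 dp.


dT = 81115/(1.08*4737) = 15.8553
T_leave = 77.4 - 15.8553 = 61.54 F

61.54 F


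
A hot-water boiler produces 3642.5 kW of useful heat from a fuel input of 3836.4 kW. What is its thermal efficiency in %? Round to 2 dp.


eta = (3642.5/3836.4)*100 = 94.95 %

94.95 %


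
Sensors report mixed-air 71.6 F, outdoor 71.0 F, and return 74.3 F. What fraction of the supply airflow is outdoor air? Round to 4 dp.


frac = (71.6 - 74.3) / (71.0 - 74.3) = 0.8182

0.8182


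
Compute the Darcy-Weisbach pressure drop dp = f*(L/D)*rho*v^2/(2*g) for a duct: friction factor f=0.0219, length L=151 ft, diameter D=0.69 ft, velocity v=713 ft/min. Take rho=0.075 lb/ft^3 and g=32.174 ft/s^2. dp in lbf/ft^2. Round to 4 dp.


v_fps = 713/60 = 11.8833 ft/s
dp = 0.0219*(151/0.69)*0.075*11.8833^2/(2*32.174) = 0.7888 lbf/ft^2

0.7888 lbf/ft^2


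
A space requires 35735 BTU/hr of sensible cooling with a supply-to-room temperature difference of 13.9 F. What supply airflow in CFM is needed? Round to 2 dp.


CFM = 35735 / (1.08 * 13.9) = 2380.43

2380.43 CFM


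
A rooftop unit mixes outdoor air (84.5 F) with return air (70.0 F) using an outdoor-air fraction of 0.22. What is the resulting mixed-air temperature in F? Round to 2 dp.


T_mix = 0.22*84.5 + 0.78*70.0 = 73.19 F

73.19 F


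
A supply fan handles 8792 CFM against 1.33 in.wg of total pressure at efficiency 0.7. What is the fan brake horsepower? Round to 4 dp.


BHP = 8792 * 1.33 / (6356 * 0.7) = 2.6282 hp

2.6282 hp


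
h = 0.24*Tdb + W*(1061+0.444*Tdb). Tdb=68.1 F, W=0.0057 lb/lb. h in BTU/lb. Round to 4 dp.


h = 0.24*68.1 + 0.0057*(1061+0.444*68.1) = 22.5640 BTU/lb

22.5640 BTU/lb


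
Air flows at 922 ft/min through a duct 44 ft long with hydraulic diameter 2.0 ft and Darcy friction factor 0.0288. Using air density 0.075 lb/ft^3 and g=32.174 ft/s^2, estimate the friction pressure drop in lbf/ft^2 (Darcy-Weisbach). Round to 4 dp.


v_fps = 922/60 = 15.3667 ft/s
dp = 0.0288*(44/2.0)*0.075*15.3667^2/(2*32.174) = 0.1744 lbf/ft^2

0.1744 lbf/ft^2


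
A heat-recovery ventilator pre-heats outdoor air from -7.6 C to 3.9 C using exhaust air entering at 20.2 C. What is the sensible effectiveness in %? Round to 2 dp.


eff = (3.9-(-7.6))/(20.2-(-7.6))*100 = 41.37 %

41.37 %


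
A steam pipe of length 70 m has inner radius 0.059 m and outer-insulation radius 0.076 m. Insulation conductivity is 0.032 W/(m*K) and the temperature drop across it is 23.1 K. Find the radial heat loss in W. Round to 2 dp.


Q = 2*pi*0.032*70*23.1/ln(0.076/0.059) = 1284.05 W

1284.05 W


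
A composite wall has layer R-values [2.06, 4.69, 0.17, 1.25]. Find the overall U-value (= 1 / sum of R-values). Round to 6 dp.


R_total = 2.06 + 4.69 + 0.17 + 1.25 = 8.17
U = 1/8.17 = 0.122399

0.122399


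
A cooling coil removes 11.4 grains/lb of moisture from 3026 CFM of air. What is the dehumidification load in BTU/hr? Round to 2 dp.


Q = 0.68 * 3026 * 11.4 = 23457.55 BTU/hr

23457.55 BTU/hr


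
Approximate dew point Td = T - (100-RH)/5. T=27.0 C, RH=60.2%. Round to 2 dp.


Td = 27.0 - (100-60.2)/5 = 19.04 C

19.04 C


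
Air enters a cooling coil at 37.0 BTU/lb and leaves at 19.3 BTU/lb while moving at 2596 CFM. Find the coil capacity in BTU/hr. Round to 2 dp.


Q = 4.5 * 2596 * (37.0 - 19.3) = 206771.40 BTU/hr

206771.40 BTU/hr


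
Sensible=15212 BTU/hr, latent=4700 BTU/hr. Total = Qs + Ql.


Qt = 15212 + 4700 = 19912 BTU/hr

19912 BTU/hr


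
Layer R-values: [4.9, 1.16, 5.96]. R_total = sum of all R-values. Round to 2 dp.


R_total = 4.9 + 1.16 + 5.96 = 12.02

12.02


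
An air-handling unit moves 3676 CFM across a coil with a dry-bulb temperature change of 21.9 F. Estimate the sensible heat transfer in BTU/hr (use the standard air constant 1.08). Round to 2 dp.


Q = 1.08 * 3676 * 21.9 = 86944.75 BTU/hr

86944.75 BTU/hr


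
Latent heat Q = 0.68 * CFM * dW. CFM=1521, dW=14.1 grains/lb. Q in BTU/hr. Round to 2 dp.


Q = 0.68 * 1521 * 14.1 = 14583.35 BTU/hr

14583.35 BTU/hr


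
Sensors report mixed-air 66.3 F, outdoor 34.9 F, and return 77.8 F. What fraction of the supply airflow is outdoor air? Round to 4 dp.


frac = (66.3 - 77.8) / (34.9 - 77.8) = 0.2681

0.2681


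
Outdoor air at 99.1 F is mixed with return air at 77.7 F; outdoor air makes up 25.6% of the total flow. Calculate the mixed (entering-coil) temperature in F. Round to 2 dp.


T_mix = 77.7 + (25.6/100)*(99.1-77.7) = 83.18 F

83.18 F


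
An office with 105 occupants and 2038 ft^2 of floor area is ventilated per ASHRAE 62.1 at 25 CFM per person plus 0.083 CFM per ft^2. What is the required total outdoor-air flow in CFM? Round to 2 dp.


Total = 105*25 + 2038*0.083 = 2794.15 CFM

2794.15 CFM


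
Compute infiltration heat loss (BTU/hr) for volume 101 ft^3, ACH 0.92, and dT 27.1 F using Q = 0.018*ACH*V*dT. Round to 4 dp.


Q = 0.018 * 0.92 * 101 * 27.1 = 45.3264 BTU/hr

45.3264 BTU/hr


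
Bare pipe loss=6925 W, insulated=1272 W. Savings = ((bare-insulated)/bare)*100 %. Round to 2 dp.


Savings = ((6925-1272)/6925)*100 = 81.63 %

81.63 %


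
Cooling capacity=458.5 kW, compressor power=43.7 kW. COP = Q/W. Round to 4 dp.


COP = 458.5 / 43.7 = 10.4920

10.4920


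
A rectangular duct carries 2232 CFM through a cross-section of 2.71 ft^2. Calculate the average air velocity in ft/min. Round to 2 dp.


V = 2232 / 2.71 = 823.62 ft/min

823.62 ft/min
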